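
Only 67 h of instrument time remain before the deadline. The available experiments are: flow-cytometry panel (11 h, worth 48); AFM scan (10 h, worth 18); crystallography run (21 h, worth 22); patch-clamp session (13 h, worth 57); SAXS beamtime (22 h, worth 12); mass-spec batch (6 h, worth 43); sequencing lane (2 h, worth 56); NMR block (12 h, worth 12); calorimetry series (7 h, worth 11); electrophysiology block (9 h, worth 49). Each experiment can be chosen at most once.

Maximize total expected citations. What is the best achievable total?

283

Taking the top-ratio experiments first gives flow-cytometry panel + AFM scan + patch-clamp session + mass-spec batch + sequencing lane + calorimetry series + electrophysiology block for 282 (58 h).
Replace calorimetry series with NMR block: the trade gains 1 net, giving 283 at 63 h.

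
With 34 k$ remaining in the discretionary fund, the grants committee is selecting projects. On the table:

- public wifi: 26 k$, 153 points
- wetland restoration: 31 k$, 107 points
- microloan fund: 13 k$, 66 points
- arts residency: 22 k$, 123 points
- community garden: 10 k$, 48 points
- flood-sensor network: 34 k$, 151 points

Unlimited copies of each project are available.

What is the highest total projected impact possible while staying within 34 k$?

171

Ranking by ratio (projected impact/k$): public wifi 5.88, arts residency 5.59, microloan fund 5.08, community garden 4.80.
Greedy by ratio would take public wifi: 26 k$ used, total 153.
Replace public wifi with arts residency + community garden: the trade gains 18 net, giving 171 at 32 k$.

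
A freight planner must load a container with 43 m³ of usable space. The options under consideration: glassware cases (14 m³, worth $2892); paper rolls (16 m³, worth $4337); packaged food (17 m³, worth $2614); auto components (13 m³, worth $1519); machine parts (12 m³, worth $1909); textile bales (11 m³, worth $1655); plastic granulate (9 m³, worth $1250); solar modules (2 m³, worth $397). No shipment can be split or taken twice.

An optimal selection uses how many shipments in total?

4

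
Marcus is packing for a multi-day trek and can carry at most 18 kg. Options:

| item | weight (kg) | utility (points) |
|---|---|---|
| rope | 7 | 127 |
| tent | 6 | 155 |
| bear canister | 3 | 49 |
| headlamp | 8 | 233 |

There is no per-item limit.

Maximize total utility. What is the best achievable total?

The ratio ordering already packs tightly: 2×headlamp, 16 kg, 466.
Nothing else within 18 kg beats 466.

466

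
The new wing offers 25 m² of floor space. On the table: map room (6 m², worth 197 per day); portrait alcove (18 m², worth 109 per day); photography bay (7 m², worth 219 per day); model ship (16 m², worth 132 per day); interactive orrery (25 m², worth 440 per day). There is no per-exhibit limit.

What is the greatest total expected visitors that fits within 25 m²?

The ratio heuristic lands on 4×map room (788) but leaves 1 m² idle.
Replace map room with photography bay: the trade gains 22 net, giving 810 at 25 m².
Nothing else within 25 m² beats 810.

810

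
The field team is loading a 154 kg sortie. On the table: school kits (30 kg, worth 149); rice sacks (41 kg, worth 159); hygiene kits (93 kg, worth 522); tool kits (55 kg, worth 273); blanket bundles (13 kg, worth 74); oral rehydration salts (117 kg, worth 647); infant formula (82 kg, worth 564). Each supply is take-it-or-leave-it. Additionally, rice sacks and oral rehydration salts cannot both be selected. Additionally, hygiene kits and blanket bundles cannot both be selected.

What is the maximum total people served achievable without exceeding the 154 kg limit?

911

Ranking by ratio (people served/kg): infant formula 6.88, blanket bundles 5.69, hygiene kits 5.61.
Taking the top-ratio supplies first gives school kits + blanket bundles + infant formula for 787 (125 kg).
Replace school kits with tool kits: the trade gains 124 net, giving 911 at 150 kg.
An exhaustive check of the 128 subsets confirms 911.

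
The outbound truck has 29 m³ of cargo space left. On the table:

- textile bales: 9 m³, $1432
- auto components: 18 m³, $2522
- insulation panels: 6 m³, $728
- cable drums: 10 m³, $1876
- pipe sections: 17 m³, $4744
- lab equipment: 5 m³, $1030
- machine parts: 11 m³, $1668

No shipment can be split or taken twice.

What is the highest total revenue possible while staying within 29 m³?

A density-first pass picks insulation panels + pipe sections + lab equipment — 6502 at 28 m³.
The 11 m³ tied up in insulation panels and lab equipment is better spent on cable drums — total rises to 6620 (27 m³).
An exhaustive check of the 128 subsets confirms 6620.

6620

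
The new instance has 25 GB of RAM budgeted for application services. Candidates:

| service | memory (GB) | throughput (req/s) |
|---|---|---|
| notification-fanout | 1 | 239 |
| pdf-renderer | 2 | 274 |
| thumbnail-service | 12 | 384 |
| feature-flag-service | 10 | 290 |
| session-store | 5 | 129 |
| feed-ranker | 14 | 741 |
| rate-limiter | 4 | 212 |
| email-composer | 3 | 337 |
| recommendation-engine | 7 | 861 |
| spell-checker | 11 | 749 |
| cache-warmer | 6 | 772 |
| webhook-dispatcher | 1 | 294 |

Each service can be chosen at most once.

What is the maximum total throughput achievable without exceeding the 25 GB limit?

By throughput per GB: webhook-dispatcher 294.00, notification-fanout 239.00, pdf-renderer 137.00, cache-warmer 128.67 lead.
The ratio ordering already packs tightly: notification-fanout + pdf-renderer + rate-limiter + email-composer + recommendation-engine + cache-warmer + webhook-dispatcher, 24 GB, 2989.
Every other selection either busts 25 GB or fails to beat 2989.

2989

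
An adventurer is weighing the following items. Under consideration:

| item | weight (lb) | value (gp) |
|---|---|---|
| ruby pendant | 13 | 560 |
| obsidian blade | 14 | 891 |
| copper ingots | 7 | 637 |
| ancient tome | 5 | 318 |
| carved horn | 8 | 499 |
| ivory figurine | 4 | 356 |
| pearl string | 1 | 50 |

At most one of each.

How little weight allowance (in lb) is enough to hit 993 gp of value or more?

11

Look for the lowest-weight combination reaching 993.
copper ingots + ivory figurine: 993 value at 11 lb.
No combination under 11 lb hits 993.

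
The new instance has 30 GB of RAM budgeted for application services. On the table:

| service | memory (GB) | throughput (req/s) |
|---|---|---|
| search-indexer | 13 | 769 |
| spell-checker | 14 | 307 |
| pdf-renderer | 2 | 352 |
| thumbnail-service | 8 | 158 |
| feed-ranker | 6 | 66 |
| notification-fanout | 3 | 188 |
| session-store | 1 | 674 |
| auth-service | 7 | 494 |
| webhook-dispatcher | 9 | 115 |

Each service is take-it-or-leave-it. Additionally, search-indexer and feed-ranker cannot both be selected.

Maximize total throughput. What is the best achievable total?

By throughput per GB: session-store 674.00, pdf-renderer 176.00, auth-service 70.57 lead.
Taking search-indexer + pdf-renderer + notification-fanout + session-store + auth-service: 26 GB used, 2477 in throughput.
The closest alternative, search-indexer + pdf-renderer + session-store + auth-service, reaches only 2289.

2477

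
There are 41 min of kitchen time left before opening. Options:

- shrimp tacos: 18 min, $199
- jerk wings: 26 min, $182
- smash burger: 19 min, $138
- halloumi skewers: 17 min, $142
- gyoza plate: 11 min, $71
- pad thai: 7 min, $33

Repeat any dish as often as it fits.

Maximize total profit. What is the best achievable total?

398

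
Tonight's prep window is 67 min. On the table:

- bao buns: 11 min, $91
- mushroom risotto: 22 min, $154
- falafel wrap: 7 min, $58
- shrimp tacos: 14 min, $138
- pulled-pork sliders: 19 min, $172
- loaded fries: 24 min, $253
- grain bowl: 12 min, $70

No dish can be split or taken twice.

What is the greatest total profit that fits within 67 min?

621

Ranking by ratio (profit/min): loaded fries 10.54, shrimp tacos 9.86, pulled-pork sliders 9.05.
Taking falafel wrap + shrimp tacos + pulled-pork sliders + loaded fries: 64 min used, 621 in profit.
Next best is mushroom risotto + falafel wrap + shrimp tacos + loaded fries at 603 (67 min) — short by 18.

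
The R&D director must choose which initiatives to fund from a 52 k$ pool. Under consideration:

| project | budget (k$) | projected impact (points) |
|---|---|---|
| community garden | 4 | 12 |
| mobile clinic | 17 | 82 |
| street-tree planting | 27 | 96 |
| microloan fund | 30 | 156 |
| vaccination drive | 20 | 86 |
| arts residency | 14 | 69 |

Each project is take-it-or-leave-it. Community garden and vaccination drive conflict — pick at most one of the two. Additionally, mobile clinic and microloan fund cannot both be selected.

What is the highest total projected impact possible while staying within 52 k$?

Ranking by ratio (projected impact/k$): microloan fund 5.20, arts residency 4.93, mobile clinic 4.82.
Filling by ratio: community garden + microloan fund + arts residency for 237, with 4 k$ left unused.
Replace community garden and arts residency with vaccination drive: the trade gains 5 net, giving 242 at 50 k$.
Next best is community garden + microloan fund + arts residency at 237 (48 k$) — short by 5.

242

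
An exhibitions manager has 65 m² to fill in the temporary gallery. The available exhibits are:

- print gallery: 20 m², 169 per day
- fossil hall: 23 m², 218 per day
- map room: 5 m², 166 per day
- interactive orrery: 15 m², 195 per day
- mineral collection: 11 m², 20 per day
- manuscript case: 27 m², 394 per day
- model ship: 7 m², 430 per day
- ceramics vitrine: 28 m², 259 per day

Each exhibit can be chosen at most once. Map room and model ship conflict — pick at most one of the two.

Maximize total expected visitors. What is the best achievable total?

1083

Manuscript case + model ship + ceramics vitrine uses 62 of the 65 m² and totals 1083.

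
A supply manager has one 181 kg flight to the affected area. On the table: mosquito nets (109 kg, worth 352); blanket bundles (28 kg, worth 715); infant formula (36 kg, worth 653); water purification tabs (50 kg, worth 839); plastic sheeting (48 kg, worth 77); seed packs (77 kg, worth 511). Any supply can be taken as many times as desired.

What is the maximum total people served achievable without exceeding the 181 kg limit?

Ranking by ratio (people served/kg): blanket bundles 25.54, infant formula 18.14, water purification tabs 16.78, seed packs 6.64.
6×blanket bundles uses 168 of the 181 kg and totals 4290.
The spare 13 kg is too small for any remaining supply, and no exchange beats 4290.

4290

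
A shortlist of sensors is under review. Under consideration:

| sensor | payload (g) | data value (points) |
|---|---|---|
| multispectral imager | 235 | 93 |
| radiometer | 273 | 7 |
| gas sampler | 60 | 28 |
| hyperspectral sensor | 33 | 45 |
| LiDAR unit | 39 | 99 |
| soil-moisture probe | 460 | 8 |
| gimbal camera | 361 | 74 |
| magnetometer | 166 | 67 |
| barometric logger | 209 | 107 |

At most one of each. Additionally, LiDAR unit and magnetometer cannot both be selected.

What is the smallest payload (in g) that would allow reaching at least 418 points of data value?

877

Minimise g subject to total data value ≥ 418.
multispectral imager + hyperspectral sensor + LiDAR unit + gimbal camera + barometric logger reaches 418 using 877 g.
Below 877 g the best achievable stays under 418.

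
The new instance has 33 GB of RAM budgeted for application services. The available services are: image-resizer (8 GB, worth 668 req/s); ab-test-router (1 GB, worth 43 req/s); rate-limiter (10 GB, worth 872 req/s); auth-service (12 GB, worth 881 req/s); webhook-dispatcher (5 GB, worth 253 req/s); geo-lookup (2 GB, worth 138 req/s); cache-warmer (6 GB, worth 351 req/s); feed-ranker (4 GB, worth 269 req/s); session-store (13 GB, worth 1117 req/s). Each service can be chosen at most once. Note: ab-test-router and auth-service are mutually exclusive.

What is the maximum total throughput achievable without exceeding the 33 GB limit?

Taking image-resizer + rate-limiter + geo-lookup + session-store: 33 GB used, 2795 in throughput.
Next best is image-resizer + ab-test-router + rate-limiter + session-store at 2700 (32 GB) — short by 95.

2795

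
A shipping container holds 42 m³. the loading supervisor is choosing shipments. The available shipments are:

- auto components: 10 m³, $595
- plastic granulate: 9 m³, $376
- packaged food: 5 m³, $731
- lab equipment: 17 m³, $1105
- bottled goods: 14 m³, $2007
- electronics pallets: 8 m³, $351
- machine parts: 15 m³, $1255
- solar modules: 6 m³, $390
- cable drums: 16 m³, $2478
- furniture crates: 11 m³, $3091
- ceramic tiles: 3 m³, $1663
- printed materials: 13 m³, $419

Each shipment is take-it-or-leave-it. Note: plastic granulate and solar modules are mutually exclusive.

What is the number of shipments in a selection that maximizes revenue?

The maximum revenue within 42 m³ is 8353.
One optimal bundle: packaged food + solar modules + cable drums + furniture crates + ceramic tiles (41 m³).
Every optimal selection uses 5 shipments.

5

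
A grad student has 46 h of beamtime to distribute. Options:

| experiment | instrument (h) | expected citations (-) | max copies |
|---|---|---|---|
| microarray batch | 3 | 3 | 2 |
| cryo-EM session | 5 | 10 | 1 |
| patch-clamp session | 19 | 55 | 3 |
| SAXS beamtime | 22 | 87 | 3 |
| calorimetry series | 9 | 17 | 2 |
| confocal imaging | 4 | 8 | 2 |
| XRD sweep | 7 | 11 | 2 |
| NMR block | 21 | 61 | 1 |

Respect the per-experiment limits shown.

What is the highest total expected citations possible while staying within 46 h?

174

2×SAXS beamtime uses 44 of the 46 h and totals 174.
No other feasible combination exceeds 174.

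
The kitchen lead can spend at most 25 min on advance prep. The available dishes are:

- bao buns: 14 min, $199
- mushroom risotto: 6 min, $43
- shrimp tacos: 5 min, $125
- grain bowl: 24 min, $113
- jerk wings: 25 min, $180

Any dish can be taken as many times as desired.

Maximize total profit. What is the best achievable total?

625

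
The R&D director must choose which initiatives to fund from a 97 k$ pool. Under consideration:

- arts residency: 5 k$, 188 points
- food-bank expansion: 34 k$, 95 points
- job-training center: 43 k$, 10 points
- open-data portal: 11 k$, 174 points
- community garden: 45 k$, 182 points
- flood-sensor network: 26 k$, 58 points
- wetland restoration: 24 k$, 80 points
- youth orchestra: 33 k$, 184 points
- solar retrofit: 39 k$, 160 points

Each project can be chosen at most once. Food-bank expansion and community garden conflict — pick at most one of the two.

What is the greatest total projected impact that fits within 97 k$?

728

Ranking by ratio (projected impact/k$): arts residency 37.60, open-data portal 15.82, youth orchestra 5.58.
The ratio heuristic lands on arts residency + open-data portal + youth orchestra + solar retrofit (706) but leaves 9 k$ idle.
The 39 k$ tied up in solar retrofit is better spent on community garden — total rises to 728 (94 k$).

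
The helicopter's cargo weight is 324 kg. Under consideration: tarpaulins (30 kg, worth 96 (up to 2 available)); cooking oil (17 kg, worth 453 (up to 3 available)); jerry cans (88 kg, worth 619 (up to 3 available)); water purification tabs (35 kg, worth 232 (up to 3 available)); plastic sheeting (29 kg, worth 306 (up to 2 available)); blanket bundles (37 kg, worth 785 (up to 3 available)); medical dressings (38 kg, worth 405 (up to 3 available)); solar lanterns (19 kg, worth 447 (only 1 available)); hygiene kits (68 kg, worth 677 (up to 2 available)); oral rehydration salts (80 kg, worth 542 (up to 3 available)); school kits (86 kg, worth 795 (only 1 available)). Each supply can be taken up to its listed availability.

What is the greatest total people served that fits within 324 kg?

5682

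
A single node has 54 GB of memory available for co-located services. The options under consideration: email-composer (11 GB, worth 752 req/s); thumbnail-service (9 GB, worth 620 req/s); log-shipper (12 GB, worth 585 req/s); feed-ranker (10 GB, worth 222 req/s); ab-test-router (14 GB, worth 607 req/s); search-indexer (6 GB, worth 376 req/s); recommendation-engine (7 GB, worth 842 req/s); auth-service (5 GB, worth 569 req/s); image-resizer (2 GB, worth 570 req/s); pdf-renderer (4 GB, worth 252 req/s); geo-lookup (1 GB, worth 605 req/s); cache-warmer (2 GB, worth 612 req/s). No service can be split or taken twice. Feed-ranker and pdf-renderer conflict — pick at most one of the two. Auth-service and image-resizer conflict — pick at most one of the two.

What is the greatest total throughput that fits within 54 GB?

5214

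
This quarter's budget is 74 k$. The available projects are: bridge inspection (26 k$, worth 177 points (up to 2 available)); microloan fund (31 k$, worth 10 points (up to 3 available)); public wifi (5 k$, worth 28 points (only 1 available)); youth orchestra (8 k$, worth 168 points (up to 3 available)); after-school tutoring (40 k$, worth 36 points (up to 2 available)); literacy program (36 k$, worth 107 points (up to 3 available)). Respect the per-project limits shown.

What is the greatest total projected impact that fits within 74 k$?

Greedy by ratio would take bridge inspection + public wifi + 3×youth orchestra: 55 k$ used, total 709.
Replace youth orchestra with bridge inspection: the trade gains 9 net, giving 718 at 73 k$.
Every other selection either busts 74 k$ or exceeds an availability limit or fails to beat 718.

718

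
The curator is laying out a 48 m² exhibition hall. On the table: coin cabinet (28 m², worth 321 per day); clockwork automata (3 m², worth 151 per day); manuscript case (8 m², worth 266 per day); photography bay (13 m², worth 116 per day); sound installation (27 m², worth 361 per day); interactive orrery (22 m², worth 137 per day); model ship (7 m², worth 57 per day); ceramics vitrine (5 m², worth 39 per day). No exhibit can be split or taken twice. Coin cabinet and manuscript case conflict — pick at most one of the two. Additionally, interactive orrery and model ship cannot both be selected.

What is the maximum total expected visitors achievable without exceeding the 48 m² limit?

835

By expected visitors per m²: clockwork automata 50.33, manuscript case 33.25, sound installation 13.37 lead.
Taking clockwork automata + manuscript case + sound installation + model ship: 45 m² used, 835 in expected visitors.
That's the maximum — no feasible swap from here does better than 835.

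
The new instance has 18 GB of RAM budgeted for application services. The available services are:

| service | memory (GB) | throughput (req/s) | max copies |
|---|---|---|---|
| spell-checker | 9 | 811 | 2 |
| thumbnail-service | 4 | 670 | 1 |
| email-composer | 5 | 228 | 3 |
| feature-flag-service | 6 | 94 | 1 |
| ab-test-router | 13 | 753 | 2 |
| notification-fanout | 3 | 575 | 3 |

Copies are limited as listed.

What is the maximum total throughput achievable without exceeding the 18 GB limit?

2623

Best packing: thumbnail-service + email-composer + 3×notification-fanout — 18 GB, 2623 total.
Nothing else within 18 GB beats 2623.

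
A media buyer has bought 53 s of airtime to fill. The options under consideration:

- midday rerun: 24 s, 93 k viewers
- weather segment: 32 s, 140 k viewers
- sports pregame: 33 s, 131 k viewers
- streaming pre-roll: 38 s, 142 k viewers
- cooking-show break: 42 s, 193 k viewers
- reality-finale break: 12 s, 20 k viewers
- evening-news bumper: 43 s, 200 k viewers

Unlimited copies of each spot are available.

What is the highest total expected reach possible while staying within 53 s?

200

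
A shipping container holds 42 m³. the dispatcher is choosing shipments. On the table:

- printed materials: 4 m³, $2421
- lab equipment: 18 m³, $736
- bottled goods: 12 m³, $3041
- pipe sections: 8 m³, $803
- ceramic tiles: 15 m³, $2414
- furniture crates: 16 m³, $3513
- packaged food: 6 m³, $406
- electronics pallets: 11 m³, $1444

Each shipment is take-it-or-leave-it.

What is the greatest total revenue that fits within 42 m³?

The ratio ordering already packs tightly: printed materials + bottled goods + pipe sections + furniture crates, 40 m³, 9778.
Runner-up printed materials + bottled goods + furniture crates + packaged food tops out at 9381.

9778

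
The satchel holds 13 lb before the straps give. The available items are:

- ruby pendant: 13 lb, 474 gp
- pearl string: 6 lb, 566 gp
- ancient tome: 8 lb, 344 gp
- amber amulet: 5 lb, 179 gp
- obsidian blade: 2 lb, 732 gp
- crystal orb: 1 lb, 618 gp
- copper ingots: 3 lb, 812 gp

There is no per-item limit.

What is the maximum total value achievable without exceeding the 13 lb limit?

8034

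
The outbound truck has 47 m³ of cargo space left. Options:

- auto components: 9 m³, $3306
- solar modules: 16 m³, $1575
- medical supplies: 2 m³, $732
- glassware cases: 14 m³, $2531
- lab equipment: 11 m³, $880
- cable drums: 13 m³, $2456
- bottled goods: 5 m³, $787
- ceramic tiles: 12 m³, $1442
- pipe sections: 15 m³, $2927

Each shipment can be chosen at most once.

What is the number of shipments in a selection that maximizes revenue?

Best achievable revenue is 10283.
For example auto components + medical supplies + glassware cases + bottled goods + pipe sections achieves it, using 45 m³.
Any selection reaching 10283 contains exactly 5 shipments.

5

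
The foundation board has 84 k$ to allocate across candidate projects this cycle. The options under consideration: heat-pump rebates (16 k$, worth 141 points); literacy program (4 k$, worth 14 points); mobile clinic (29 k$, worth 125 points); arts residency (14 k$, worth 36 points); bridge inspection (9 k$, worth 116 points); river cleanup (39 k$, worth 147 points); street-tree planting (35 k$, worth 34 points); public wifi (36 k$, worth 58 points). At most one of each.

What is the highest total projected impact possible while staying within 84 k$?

454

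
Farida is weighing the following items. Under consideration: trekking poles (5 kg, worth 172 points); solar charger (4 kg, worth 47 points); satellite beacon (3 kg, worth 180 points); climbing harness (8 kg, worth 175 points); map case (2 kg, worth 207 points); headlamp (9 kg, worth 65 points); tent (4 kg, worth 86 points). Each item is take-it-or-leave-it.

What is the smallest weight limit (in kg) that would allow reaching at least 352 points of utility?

5

Minimise kg subject to total utility ≥ 352.
satellite beacon + map case: 387 utility at 5 kg.
Any bundle with less than 5 kg falls short of 352.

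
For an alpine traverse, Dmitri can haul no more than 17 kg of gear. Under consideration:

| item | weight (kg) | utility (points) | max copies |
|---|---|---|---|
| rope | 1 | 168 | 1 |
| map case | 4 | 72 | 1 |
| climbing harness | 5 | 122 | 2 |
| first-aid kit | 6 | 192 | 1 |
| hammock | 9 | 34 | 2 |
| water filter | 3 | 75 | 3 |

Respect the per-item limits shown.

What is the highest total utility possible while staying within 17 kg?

604

Greedy by ratio would take rope + first-aid kit + 3×water filter: 16 kg used, total 585.
Replace 3×water filter with 2×climbing harness: the trade gains 19 net, giving 604 at 17 kg.
That's the maximum — no swap from here does better than 604.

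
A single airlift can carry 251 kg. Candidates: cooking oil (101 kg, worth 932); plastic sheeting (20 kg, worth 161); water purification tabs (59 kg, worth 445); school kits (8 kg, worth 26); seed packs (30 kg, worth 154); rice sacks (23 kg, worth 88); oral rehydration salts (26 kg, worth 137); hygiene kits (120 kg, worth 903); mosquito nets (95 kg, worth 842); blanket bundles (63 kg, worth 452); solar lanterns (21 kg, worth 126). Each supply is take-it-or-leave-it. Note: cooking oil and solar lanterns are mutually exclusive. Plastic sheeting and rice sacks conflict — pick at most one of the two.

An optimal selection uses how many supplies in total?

Best achievable people served is 2098.
cooking oil + plastic sheeting + school kits + oral rehydration salts + mosquito nets hits 2098 at 250 kg.
All optima have 5 supplies.

5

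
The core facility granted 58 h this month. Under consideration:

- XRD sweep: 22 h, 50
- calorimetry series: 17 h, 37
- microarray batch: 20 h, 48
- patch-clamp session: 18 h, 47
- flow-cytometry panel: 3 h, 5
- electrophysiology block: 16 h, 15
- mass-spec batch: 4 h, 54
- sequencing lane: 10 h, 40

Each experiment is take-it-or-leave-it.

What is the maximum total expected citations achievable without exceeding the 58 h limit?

A density-first pass picks microarray batch + patch-clamp session + flow-cytometry panel + mass-spec batch + sequencing lane — 194 at 55 h.
Replace microarray batch with XRD sweep: the trade gains 2 net, giving 196 at 57 h.
Runner-up microarray batch + patch-clamp session + flow-cytometry panel + mass-spec batch + sequencing lane tops out at 194.

196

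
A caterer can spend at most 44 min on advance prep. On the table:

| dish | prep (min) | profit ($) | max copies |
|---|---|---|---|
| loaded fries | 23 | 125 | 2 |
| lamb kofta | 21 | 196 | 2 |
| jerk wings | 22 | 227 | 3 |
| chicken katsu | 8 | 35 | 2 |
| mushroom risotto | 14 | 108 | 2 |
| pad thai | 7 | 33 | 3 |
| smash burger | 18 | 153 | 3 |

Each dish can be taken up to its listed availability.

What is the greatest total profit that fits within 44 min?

454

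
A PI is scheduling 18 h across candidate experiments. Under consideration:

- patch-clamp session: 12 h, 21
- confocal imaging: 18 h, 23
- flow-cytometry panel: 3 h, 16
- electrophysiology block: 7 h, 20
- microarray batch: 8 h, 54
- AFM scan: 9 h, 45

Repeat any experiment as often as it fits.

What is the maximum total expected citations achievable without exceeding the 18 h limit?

2×microarray batch uses 16 of the 18 h and totals 108.
Nothing else within 18 h beats 108.

108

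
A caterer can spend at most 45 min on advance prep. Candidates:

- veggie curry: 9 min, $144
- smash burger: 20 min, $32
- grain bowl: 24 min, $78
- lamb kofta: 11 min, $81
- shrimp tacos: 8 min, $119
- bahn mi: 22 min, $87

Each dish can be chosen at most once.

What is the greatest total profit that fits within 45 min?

350

Density check — veggie curry 16.00, shrimp tacos 14.88, lamb kofta 7.36, bahn mi 3.95 are the best per min.
A density-first pass picks veggie curry + lamb kofta + shrimp tacos — 344 at 28 min.
Replace lamb kofta with bahn mi: the trade gains 6 net, giving 350 at 39 min.
That's the maximum — no swap from here does better than 350.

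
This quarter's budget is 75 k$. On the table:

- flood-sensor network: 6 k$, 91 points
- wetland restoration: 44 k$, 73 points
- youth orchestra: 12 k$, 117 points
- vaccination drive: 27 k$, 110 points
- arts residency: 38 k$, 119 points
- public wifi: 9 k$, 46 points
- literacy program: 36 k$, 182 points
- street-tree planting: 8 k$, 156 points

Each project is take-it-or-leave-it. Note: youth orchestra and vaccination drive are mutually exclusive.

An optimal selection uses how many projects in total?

Best achievable projected impact is 592.
For example flood-sensor network + youth orchestra + public wifi + literacy program + street-tree planting achieves it, using 71 k$.
Every optimal selection uses 5 projects.

5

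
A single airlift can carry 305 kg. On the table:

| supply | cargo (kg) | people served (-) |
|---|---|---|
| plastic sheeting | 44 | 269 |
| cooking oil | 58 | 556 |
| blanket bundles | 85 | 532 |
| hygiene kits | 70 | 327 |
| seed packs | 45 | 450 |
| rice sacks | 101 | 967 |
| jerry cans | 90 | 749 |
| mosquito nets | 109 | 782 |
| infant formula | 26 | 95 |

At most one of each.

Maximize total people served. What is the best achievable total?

2722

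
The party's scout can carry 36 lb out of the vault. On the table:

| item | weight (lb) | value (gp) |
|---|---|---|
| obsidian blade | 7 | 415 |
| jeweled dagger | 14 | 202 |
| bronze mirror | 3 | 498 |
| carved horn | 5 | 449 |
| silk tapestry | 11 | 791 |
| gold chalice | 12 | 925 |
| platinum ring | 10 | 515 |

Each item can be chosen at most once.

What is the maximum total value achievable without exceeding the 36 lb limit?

Taking the top-ratio items first gives bronze mirror + carved horn + silk tapestry + gold chalice for 2663 (31 lb).
Dropping carved horn frees 5 lb; slotting in platinum ring (10 lb) lifts the total to 2729 at 36 lb.

2729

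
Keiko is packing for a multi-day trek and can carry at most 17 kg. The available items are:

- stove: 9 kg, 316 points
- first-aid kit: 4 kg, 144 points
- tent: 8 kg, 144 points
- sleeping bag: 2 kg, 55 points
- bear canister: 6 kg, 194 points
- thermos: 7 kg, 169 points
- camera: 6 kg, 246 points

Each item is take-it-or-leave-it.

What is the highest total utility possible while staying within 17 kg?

617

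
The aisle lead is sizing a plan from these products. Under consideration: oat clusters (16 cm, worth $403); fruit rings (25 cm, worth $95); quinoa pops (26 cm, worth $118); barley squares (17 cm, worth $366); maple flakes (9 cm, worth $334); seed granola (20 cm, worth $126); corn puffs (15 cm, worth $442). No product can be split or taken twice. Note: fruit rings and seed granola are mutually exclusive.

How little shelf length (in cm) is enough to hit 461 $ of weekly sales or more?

24

Look for the lowest-shelf combination reaching 461.
maple flakes + corn puffs reaches 776 using 24 cm.
Below 24 cm the best achievable stays under 461.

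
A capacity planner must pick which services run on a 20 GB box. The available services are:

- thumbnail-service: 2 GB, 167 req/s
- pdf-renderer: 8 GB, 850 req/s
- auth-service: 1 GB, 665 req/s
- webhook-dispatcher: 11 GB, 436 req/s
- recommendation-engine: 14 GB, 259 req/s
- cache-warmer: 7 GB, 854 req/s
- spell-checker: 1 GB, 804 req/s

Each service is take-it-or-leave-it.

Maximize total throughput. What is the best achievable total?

Thumbnail-service + pdf-renderer + auth-service + cache-warmer + spell-checker uses 19 of the 20 GB and totals 3340.
Every other selection either busts 20 GB or fails to beat 3340.

3340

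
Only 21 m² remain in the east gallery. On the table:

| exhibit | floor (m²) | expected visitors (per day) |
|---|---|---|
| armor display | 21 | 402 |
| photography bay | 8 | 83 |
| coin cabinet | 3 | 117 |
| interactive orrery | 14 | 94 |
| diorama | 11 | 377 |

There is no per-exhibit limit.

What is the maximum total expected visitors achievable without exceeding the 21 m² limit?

819

7×coin cabinet uses 21 of the 21 m² and totals 819.
Every other selection either busts 21 m² or fails to beat 819.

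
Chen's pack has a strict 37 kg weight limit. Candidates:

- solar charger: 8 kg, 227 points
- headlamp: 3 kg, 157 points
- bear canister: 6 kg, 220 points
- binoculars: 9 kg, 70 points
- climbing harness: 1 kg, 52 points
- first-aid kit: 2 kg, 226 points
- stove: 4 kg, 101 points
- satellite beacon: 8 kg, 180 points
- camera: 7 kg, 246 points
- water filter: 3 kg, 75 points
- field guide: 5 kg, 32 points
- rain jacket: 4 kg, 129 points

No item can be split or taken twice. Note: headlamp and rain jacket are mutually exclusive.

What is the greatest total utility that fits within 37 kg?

Best packing: solar charger + headlamp + bear canister + first-aid kit + satellite beacon + camera + water filter — 37 kg, 1331 total.
Every other selection either busts 37 kg or breaks a pairing rule or fails to beat 1331.

1331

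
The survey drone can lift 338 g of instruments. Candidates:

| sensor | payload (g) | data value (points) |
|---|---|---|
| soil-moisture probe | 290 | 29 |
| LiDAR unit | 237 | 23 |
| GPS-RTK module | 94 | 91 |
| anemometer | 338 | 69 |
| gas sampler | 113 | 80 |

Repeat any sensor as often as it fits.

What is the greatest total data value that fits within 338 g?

273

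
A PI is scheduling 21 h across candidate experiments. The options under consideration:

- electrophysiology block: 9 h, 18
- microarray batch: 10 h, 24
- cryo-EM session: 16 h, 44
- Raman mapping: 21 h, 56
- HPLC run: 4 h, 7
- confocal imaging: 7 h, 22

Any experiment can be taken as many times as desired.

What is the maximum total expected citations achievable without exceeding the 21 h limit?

66

Ranking by ratio (expected citations/h): confocal imaging 3.14, cryo-EM session 2.75, Raman mapping 2.67.
Best packing: 3×confocal imaging — 21 h, 66 total.
Every other selection either busts 21 h or fails to beat 66.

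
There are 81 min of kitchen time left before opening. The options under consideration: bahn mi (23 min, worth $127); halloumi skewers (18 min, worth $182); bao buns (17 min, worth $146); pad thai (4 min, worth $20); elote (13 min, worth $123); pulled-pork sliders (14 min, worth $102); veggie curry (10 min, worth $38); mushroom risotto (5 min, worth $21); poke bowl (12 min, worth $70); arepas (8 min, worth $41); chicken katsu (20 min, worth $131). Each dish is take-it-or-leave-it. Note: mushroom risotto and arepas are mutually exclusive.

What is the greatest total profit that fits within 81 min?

652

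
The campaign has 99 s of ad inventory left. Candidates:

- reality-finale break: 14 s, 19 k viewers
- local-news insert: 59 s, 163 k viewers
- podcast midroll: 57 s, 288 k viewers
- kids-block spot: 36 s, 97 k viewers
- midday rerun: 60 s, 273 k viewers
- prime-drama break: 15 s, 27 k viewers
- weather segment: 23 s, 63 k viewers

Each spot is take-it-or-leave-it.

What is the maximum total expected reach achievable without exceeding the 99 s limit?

385

By expected reach per s: podcast midroll 5.05, midday rerun 4.55, local-news insert 2.76 lead.
A density-first pass picks podcast midroll + prime-drama break + weather segment — 378 at 95 s.
Dropping prime-drama break and weather segment frees 38 s; slotting in kids-block spot (36 s) lifts the total to 385 at 93 s.
Next best is podcast midroll + prime-drama break + weather segment at 378 (95 s) — short by 7.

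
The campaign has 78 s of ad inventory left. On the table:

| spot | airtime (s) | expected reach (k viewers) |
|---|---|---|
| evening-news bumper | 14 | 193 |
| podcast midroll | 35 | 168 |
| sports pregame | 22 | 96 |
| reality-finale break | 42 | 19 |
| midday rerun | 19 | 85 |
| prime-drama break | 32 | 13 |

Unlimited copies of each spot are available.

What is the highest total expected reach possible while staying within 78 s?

The ratio ordering already packs tightly: 5×evening-news bumper, 70 s, 965.
Nothing else within 78 s beats 965.

965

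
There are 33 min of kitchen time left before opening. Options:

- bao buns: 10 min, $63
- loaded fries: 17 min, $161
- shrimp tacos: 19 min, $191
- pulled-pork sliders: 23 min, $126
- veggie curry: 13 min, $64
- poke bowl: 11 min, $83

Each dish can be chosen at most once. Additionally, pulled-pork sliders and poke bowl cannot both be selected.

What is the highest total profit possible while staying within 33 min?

Taking shrimp tacos + poke bowl: 30 min used, 274 in profit.
That's the maximum — no feasible swap from here does better than 274.

274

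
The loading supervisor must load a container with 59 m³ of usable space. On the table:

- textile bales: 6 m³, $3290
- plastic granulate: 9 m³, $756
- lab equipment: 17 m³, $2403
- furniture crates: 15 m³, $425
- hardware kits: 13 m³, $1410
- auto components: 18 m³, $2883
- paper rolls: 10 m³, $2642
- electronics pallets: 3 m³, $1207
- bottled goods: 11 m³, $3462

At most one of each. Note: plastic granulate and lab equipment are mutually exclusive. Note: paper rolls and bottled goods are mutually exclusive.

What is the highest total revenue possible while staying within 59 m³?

13245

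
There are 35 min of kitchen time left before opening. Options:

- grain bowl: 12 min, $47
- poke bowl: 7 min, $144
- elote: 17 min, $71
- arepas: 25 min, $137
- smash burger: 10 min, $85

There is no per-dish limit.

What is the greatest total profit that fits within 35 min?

5×poke bowl uses 35 of the 35 min and totals 720.

720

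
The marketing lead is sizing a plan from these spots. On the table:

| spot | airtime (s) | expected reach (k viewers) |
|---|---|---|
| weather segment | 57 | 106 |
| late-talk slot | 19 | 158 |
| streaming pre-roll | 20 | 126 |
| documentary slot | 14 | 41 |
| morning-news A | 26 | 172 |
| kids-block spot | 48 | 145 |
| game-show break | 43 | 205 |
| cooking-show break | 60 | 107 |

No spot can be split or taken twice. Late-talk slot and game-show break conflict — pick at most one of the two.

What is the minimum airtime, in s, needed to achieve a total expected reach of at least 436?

Minimise s subject to total expected reach ≥ 436.
Taking late-talk slot + streaming pre-roll + morning-news A gives 456 (≥ 436) for 65 s.
Any bundle with less than 65 s falls short of 436.

65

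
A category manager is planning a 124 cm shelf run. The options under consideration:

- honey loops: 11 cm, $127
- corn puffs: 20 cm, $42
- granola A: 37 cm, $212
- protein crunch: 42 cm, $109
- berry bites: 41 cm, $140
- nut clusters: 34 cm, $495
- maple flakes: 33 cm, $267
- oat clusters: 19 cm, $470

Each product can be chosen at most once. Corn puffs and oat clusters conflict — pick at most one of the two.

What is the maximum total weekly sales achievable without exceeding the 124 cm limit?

1444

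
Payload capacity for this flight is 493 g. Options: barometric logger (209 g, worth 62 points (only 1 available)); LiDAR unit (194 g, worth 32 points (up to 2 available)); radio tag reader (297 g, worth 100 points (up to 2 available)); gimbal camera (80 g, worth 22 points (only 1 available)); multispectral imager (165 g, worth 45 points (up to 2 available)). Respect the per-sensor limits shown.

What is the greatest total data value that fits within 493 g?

The ratio heuristic lands on radio tag reader + gimbal camera (122) but leaves 116 g idle.
The 80 g tied up in gimbal camera is better spent on multispectral imager — total rises to 145 (462 g).
Every other selection either busts 493 g or exceeds an availability limit or fails to beat 145.

145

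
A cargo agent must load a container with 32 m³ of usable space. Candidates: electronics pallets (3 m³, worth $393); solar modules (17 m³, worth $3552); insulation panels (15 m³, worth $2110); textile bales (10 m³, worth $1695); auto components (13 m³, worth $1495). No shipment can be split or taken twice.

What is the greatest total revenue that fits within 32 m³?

5662

Greedy by ratio would take electronics pallets + solar modules + textile bales: 30 m³ used, total 5640.
Replace electronics pallets and textile bales with insulation panels: the trade gains 22 net, giving 5662 at 32 m³.
An exhaustive check of the 32 subsets confirms 5662.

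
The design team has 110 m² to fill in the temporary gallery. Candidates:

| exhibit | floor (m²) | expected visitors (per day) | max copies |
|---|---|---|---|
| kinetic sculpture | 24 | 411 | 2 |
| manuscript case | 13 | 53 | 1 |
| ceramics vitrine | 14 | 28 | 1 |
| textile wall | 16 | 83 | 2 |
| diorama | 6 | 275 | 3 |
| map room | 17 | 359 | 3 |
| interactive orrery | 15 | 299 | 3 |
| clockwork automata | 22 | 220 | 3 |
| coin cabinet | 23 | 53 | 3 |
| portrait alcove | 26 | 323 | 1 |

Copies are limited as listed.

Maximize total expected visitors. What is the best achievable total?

2612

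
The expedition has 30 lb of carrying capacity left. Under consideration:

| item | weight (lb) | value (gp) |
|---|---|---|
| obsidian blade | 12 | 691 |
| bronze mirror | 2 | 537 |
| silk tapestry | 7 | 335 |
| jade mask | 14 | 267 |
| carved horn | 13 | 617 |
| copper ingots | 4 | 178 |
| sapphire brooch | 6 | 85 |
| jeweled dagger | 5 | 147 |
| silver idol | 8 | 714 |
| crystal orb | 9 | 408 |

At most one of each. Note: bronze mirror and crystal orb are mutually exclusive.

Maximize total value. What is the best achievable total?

Taking obsidian blade + bronze mirror + silk tapestry + silver idol: 29 lb used, 2277 in value.

2277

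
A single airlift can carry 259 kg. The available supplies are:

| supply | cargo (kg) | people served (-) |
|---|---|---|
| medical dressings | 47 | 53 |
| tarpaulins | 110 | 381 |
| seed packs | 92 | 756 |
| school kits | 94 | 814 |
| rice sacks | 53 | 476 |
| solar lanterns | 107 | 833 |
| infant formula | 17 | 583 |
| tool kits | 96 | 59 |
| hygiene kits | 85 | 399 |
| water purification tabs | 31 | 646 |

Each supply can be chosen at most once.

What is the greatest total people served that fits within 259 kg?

Ranking by ratio (people served/kg): infant formula 34.29, water purification tabs 20.84, rice sacks 8.98.
A density-first pass picks medical dressings + school kits + rice sacks + infant formula + water purification tabs — 2572 at 242 kg.
Replace medical dressings and rice sacks with solar lanterns: the trade gains 304 net, giving 2876 at 249 kg.
Every other selection either busts 259 kg or fails to beat 2876.

2876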